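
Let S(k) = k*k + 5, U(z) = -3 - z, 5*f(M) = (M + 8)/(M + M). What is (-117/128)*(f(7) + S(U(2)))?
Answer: -49491/1792 ≈ -27.618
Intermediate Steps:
f(M) = (8 + M)/(10*M) (f(M) = ((M + 8)/(M + M))/5 = ((8 + M)/((2*M)))/5 = ((8 + M)*(1/(2*M)))/5 = ((8 + M)/(2*M))/5 = (8 + M)/(10*M))
S(k) = 5 + k**2 (S(k) = k**2 + 5 = 5 + k**2)
(-117/128)*(f(7) + S(U(2))) = (-117/128)*((1/10)*(8 + 7)/7 + (5 + (-3 - 1*2)**2)) = (-117*1/128)*((1/10)*(1/7)*15 + (5 + (-3 - 2)**2)) = -117*(3/14 + (5 + (-5)**2))/128 = -117*(3/14 + (5 + 25))/128 = -117*(3/14 + 30)/128 = -117/128*423/14 = -49491/1792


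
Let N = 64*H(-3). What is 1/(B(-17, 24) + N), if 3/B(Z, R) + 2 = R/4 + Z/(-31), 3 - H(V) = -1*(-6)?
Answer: -47/8993 ≈ -0.0052263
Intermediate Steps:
H(V) = -3 (H(V) = 3 - (-1)*(-6) = 3 - 1*6 = 3 - 6 = -3)
B(Z, R) = 3/(-2 - Z/31 + R/4) (B(Z, R) = 3/(-2 + (R/4 + Z/(-31))) = 3/(-2 + (R*(1/4) + Z*(-1/31))) = 3/(-2 + (R/4 - Z/31)) = 3/(-2 + (-Z/31 + R/4)) = 3/(-2 - Z/31 + R/4))
N = -192 (N = 64*(-3) = -192)
1/(B(-17, 24) + N) = 1/(372/(-248 - 4*(-17) + 31*24) - 192) = 1/(372/(-248 + 68 + 744) - 192) = 1/(372/564 - 192) = 1/(372*(1/564) - 192) = 1/(31/47 - 192) = 1/(-8993/47) = -47/8993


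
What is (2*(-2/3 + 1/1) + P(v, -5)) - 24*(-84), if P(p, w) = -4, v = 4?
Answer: 6038/3 ≈ 2012.7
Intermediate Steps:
(2*(-2/3 + 1/1) + P(v, -5)) - 24*(-84) = (2*(-2/3 + 1/1) - 4) - 24*(-84) = (2*(-2*⅓ + 1*1) - 4) + 2016 = (2*(-⅔ + 1) - 4) + 2016 = (2*(⅓) - 4) + 2016 = (⅔ - 4) + 2016 = -10/3 + 2016 = 6038/3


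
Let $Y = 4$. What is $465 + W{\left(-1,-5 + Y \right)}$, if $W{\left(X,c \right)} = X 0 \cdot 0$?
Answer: $465$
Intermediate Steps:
$W{\left(X,c \right)} = 0$ ($W{\left(X,c \right)} = 0 \cdot 0 = 0$)
$465 + W{\left(-1,-5 + Y \right)} = 465 + 0 = 465$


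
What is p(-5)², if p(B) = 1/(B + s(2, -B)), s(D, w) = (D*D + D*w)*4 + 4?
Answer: 1/3025 ≈ 0.00033058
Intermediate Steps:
s(D, w) = 4 + 4*D² + 4*D*w (s(D, w) = (D² + D*w)*4 + 4 = (4*D² + 4*D*w) + 4 = 4 + 4*D² + 4*D*w)
p(B) = 1/(20 - 7*B) (p(B) = 1/(B + (4 + 4*2² + 4*2*(-B))) = 1/(B + (4 + 4*4 - 8*B)) = 1/(B + (4 + 16 - 8*B)) = 1/(B + (20 - 8*B)) = 1/(20 - 7*B))
p(-5)² = (1/(20 - 7*(-5)))² = (1/(20 + 35))² = (1/55)² = 1/3025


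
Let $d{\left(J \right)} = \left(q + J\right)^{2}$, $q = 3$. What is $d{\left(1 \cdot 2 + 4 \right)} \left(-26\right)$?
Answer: $-2106$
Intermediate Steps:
$d{\left(J \right)} = \left(3 + J\right)^{2}$
$d{\left(1 \cdot 2 + 4 \right)} \left(-26\right) = \left(3 + \left(1 \cdot 2 + 4\right)\right)^{2} \left(-26\right) = \left(3 + \left(2 + 4\right)\right)^{2} \left(-26\right) = \left(3 + 6\right)^{2} \left(-26\right) = 9^{2} \left(-26\right) = 81 \left(-26\right) = -2106$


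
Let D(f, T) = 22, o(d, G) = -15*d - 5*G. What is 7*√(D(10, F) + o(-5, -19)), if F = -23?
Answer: 56*√3 ≈ 96.995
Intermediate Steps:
7*√(D(10, F) + o(-5, -19)) = 7*√(22 + (-15*(-5) - 5*(-19))) = 7*√(22 + (75 + 95)) = 7*√(22 + 170) = 7*√192 = 7*(8*√3) = 56*√3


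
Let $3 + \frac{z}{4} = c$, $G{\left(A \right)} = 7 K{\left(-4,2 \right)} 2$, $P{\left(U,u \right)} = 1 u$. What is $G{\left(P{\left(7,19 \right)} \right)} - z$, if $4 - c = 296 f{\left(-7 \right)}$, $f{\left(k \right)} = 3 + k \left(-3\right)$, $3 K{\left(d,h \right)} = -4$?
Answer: $\frac{85180}{3} \approx 28393.0$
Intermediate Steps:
$K{\left(d,h \right)} = - \frac{4}{3}$ ($K{\left(d,h \right)} = \frac{1}{3} \left(-4\right) = - \frac{4}{3}$)
$f{\left(k \right)} = 3 - 3 k$
$P{\left(U,u \right)} = u$
$G{\left(A \right)} = - \frac{56}{3}$ ($G{\left(A \right)} = 7 \left(- \frac{4}{3}\right) 2 = \left(- \frac{28}{3}\right) 2 = - \frac{56}{3}$)
$c = -7100$ ($c = 4 - 296 \left(3 - -21\right) = 4 - 296 \left(3 + 21\right) = 4 - 296 \cdot 24 = 4 - 7104 = -7100$)
$z = -28412$ ($z = -12 + 4 \left(-7100\right) = -12 - 28400 = -28412$)
$G{\left(P{\left(7,19 \right)} \right)} - z = - \frac{56}{3} - -28412 = - \frac{56}{3} + 28412 = \frac{85180}{3}$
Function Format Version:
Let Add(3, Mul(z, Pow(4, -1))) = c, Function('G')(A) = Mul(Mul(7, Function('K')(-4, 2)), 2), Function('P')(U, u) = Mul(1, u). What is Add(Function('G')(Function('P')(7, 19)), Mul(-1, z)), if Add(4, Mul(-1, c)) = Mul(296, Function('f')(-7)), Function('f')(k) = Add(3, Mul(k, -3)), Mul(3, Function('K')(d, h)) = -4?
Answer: Rational(85180, 3) ≈ 28393.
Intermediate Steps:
Function('K')(d, h) = Rational(-4, 3) (Function('K')(d, h) = Mul(Rational(1, 3), -4) = Rational(-4, 3))
Function('f')(k) = Add(3, Mul(-3, k))
Function('P')(U, u) = u
Function('G')(A) = Rational(-56, 3) (Function('G')(A) = Mul(Mul(7, Rational(-4, 3)), 2) = Mul(Rational(-28, 3), 2) = Rational(-56, 3))
c = -7100 (c = Add(4, Mul(-1, Mul(296, Add(3, Mul(-3, -7))))) = Add(4, Mul(-1, Mul(296, Add(3, 21)))) = Add(4, Mul(-1, Mul(296, 24))) = Add(4, Mul(-1, 7104)) = Add(4, -7104) = -7100)
z = -28412 (z = Add(-12, Mul(4, -7100)) = Add(-12, -28400) = -28412)
Add(Function('G')(Function('P')(7, 19)), Mul(-1, z)) = Add(Rational(-56, 3), Mul(-1, -28412)) = Add(Rational(-56, 3), 28412) = Rational(85180, 3)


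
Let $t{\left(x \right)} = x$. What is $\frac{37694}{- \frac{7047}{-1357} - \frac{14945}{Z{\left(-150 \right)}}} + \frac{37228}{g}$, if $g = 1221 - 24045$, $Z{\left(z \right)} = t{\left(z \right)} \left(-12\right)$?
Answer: $- \frac{105085979810251}{8668287018} \approx -12123.0$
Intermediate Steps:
$Z{\left(z \right)} = - 12 z$ ($Z{\left(z \right)} = z \left(-12\right) = - 12 z$)
$g = -22824$
$\frac{37694}{- \frac{7047}{-1357} - \frac{14945}{Z{\left(-150 \right)}}} + \frac{37228}{g} = \frac{37694}{- \frac{7047}{-1357} - \frac{14945}{\left(-12\right) \left(-150\right)}} + \frac{37228}{-22824} = \frac{37694}{\left(-7047\right) \left(- \frac{1}{1357}\right) - \frac{14945}{1800}} + 37228 \left(- \frac{1}{22824}\right) = \frac{37694}{\frac{7047}{1357} - \frac{2989}{360}} - \frac{9307}{5706} = \frac{37694}{- \frac{1519153}{488520}} - \frac{9307}{5706} = 37694 \left(- \frac{488520}{1519153}\right) - \frac{9307}{5706} = - \frac{18414272880}{1519153} - \frac{9307}{5706} = - \frac{105085979810251}{8668287018}$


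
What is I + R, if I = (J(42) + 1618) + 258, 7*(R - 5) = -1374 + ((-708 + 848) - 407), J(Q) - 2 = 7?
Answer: 11589/7 ≈ 1655.6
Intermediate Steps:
J(Q) = 9 (J(Q) = 2 + 7 = 9)
R = -1606/7 (R = 5 + (-1374 + ((-708 + 848) - 407))/7 = 5 + (-1374 + (140 - 407))/7 = 5 + (-1374 - 267)/7 = 5 + (1/7)*(-1641) = 5 - 1641/7 = -1606/7 ≈ -229.43)
I = 1885 (I = (9 + 1618) + 258 = 1627 + 258 = 1885)
I + R = 1885 - 1606/7 = 11589/7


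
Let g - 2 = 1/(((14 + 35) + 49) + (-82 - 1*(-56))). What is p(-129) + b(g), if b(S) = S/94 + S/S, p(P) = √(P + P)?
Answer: 6913/6768 + I*√258 ≈ 1.0214 + 16.062*I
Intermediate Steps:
g = 145/72 (g = 2 + 1/(((14 + 35) + 49) + (-82 - 1*(-56))) = 2 + 1/((49 + 49) + (-82 + 56)) = 2 + 1/(98 - 26) = 2 + 1/72 = 145/72 ≈ 2.0139)
p(P) = √2*√P (p(P) = √(2*P) = √2*√P)
b(S) = 1 + S/94 (b(S) = S*(1/94) + 1 = S/94 + 1 = 1 + S/94)
p(-129) + b(g) = √2*√(-129) + (1 + (1/94)*(145/72)) = √2*(I*√129) + (1 + 145/6768) = I*√258 + 6913/6768 = 6913/6768 + I*√258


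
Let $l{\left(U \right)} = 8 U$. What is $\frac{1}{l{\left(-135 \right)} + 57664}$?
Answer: $\frac{1}{56584} \approx 1.7673 \cdot 10^{-5}$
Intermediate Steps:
$\frac{1}{l{\left(-135 \right)} + 57664} = \frac{1}{8 \left(-135\right) + 57664} = \frac{1}{-1080 + 57664} = \frac{1}{56584}$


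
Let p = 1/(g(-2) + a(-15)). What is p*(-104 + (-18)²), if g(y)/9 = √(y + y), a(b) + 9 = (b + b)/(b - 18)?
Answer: -43076/9425 - 95832*I/9425 ≈ -4.5704 - 10.168*I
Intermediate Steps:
a(b) = -9 + 2*b/(-18 + b) (a(b) = -9 + (b + b)/(b - 18) = -9 + (2*b)/(-18 + b) = -9 + 2*b/(-18 + b))
g(y) = 9*√2*√y (g(y) = 9*√(y + y) = 9*√(2*y) = 9*(√2*√y) = 9*√2*√y)
p = 121*(-89/11 - 18*I)/47125 (p = 1/(9*√2*√(-2) + (162 - 7*(-15))/(-18 - 15)) = 1/(9*√2*(I*√2) + (162 + 105)/(-33)) = 1/(18*I - 1/33*267) = 1/(18*I - 89/11) = 1/(-89/11 + 18*I) = 121*(-89/11 - 18*I)/47125 ≈ -0.020775 - 0.046218*I)
p*(-104 + (-18)²) = (-979/47125 - 2178*I/47125)*(-104 + (-18)²) = (-979/47125 - 2178*I/47125)*(-104 + 324) = (-979/47125 - 2178*I/47125)*220 = -43076/9425 - 95832*I/9425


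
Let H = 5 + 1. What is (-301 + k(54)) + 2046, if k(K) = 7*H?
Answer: 1787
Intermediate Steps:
H = 6
k(K) = 42 (k(K) = 7*6 = 42)
(-301 + k(54)) + 2046 = (-301 + 42) + 2046 = -259 + 2046 = 1787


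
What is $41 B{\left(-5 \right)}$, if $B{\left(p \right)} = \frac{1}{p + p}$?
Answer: $- \frac{41}{10} \approx -4.1$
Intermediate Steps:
$B{\left(p \right)} = \frac{1}{2 p}$
$41 B{\left(-5 \right)} = 41 \frac{1}{2 \left(-5\right)} = 41 \cdot \frac{1}{2} \left(- \frac{1}{5}\right) = 41 \left(- \frac{1}{10}\right) = - \frac{41}{10}$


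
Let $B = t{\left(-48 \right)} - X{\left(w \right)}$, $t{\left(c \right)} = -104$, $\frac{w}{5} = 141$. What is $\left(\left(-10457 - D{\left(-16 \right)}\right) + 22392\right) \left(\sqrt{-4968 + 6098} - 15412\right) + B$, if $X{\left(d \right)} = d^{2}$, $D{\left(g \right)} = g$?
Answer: $-184685941 + 11951 \sqrt{1130} \approx -1.8428 \cdot 10^{8}$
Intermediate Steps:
$w = 705$ ($w = 5 \cdot 141 = 705$)
$B = -497129$ ($B = -104 - 705^{2} = -104 - 497025 = -497129$)
$\left(\left(-10457 - D{\left(-16 \right)}\right) + 22392\right) \left(\sqrt{-4968 + 6098} - 15412\right) + B = \left(\left(-10457 - -16\right) + 22392\right) \left(\sqrt{-4968 + 6098} - 15412\right) - 497129 = \left(\left(-10457 + 16\right) + 22392\right) \left(\sqrt{1130} - 15412\right) - 497129 = \left(-10441 + 22392\right) \left(-15412 + \sqrt{1130}\right) - 497129 = 11951 \left(-15412 + \sqrt{1130}\right) - 497129 = \left(-184188812 + 11951 \sqrt{1130}\right) - 497129 = -184685941 + 11951 \sqrt{1130}$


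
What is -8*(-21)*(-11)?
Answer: -1848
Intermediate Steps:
-8*(-21)*(-11) = 168*(-11) = -1848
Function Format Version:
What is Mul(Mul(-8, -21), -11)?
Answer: -1848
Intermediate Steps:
Mul(Mul(-8, -21), -11) = Mul(168, -11) = -1848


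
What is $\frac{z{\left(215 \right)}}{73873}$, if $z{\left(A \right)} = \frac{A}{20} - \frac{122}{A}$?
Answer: $\frac{8757}{63530780} \approx 0.00013784$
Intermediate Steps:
$z{\left(A \right)} = - \frac{122}{A} + \frac{A}{20}$ ($z{\left(A \right)} = A \frac{1}{20} - \frac{122}{A} = \frac{A}{20} - \frac{122}{A} = - \frac{122}{A} + \frac{A}{20}$)
$\frac{z{\left(215 \right)}}{73873} = \frac{- \frac{122}{215} + \frac{1}{20} \cdot 215}{73873} = \left(\left(-122\right) \frac{1}{215} + \frac{43}{4}\right) \frac{1}{73873} = \left(- \frac{122}{215} + \frac{43}{4}\right) \frac{1}{73873} = \frac{8757}{860} \cdot \frac{1}{73873} = \frac{8757}{63530780}$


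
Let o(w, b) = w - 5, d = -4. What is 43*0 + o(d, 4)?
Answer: -9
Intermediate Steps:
o(w, b) = -5 + w
43*0 + o(d, 4) = 43*0 + (-5 - 4) = 0 - 9 = -9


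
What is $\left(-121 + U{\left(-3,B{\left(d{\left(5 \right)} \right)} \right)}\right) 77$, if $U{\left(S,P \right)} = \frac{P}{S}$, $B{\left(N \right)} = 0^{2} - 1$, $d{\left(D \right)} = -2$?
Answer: $- \frac{27874}{3} \approx -9291.3$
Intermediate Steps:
$B{\left(N \right)} = -1$ ($B{\left(N \right)} = 0 - 1 = -1$)
$\left(-121 + U{\left(-3,B{\left(d{\left(5 \right)} \right)} \right)}\right) 77 = \left(-121 - \frac{1}{-3}\right) 77 = \left(-121 - - \frac{1}{3}\right) 77 = \left(-121 + \frac{1}{3}\right) 77 = \left(- \frac{362}{3}\right) 77 = - \frac{27874}{3}$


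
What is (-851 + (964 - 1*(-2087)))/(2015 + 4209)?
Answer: 275/778 ≈ 0.35347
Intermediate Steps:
(-851 + (964 - 1*(-2087)))/(2015 + 4209) = (-851 + (964 + 2087))/6224 = (-851 + 3051)*(1/6224) = 2200*(1/6224) = 275/778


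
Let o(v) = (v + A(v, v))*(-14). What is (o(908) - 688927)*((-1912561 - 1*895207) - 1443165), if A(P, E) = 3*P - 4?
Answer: 3144495907827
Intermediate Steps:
A(P, E) = -4 + 3*P
o(v) = 56 - 56*v (o(v) = (v + (-4 + 3*v))*(-14) = (-4 + 4*v)*(-14) = 56 - 56*v)
(o(908) - 688927)*((-1912561 - 1*895207) - 1443165) = ((56 - 56*908) - 688927)*((-1912561 - 1*895207) - 1443165) = ((56 - 50848) - 688927)*((-1912561 - 895207) - 1443165) = (-50792 - 688927)*(-2807768 - 1443165) = -739719*(-4250933) = 3144495907827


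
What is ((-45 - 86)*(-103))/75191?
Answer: 13493/75191 ≈ 0.17945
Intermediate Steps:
((-45 - 86)*(-103))/75191 = -131*(-103)*(1/75191) = 13493*(1/75191) = 13493/75191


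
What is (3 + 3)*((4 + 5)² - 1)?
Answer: 480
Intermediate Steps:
(3 + 3)*((4 + 5)² - 1) = 6*(9² - 1) = 6*(81 - 1) = 6*80 = 480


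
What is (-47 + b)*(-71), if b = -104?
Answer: 10721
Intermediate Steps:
(-47 + b)*(-71) = (-47 - 104)*(-71) = -151*(-71) = 10721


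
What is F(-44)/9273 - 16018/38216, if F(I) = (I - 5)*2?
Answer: -270961/630564 ≈ -0.42971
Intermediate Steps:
F(I) = -10 + 2*I (F(I) = (-5 + I)*2 = -10 + 2*I)
F(-44)/9273 - 16018/38216 = (-10 + 2*(-44))/9273 - 16018/38216 = (-10 - 88)*(1/9273) - 16018*1/38216 = -98*1/9273 - 8009/19108 = -98/9273 - 8009/19108 = -270961/630564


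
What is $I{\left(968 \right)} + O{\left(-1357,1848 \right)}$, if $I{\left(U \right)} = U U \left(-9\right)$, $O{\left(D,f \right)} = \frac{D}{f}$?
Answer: $- \frac{15584584525}{1848} \approx -8.4332 \cdot 10^{6}$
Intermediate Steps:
$I{\left(U \right)} = - 9 U^{2}$ ($I{\left(U \right)} = U^{2} \left(-9\right) = - 9 U^{2}$)
$I{\left(968 \right)} + O{\left(-1357,1848 \right)} = - 9 \cdot 968^{2} - \frac{1357}{1848} = \left(-9\right) 937024 - \frac{1357}{1848} = -8433216 - \frac{1357}{1848} = - \frac{15584584525}{1848}$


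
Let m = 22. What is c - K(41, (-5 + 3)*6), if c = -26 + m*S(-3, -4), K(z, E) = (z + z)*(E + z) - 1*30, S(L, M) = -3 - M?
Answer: -2352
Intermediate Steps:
K(z, E) = -30 + 2*z*(E + z) (K(z, E) = (2*z)*(E + z) - 30 = 2*z*(E + z) - 30 = -30 + 2*z*(E + z))
c = -4 (c = -26 + 22*(-3 - 1*(-4)) = -26 + 22*(-3 + 4) = -26 + 22*1 = -26 + 22 = -4)
c - K(41, (-5 + 3)*6) = -4 - (-30 + 2*41**2 + 2*((-5 + 3)*6)*41) = -4 - (-30 + 2*1681 + 2*(-2*6)*41) = -4 - (-30 + 3362 + 2*(-12)*41) = -4 - (-30 + 3362 - 984) = -4 - 1*2348 = -4 - 2348 = -2352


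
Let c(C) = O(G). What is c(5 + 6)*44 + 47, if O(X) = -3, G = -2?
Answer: -85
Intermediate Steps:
c(C) = -3
c(5 + 6)*44 + 47 = -3*44 + 47 = -132 + 47 = -85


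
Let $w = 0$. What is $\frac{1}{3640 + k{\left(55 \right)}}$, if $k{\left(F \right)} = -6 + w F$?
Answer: $\frac{1}{3634} \approx 0.00027518$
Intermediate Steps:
$k{\left(F \right)} = -6$ ($k{\left(F \right)} = -6 + 0 F = -6 + 0 = -6$)
$\frac{1}{3640 + k{\left(55 \right)}} = \frac{1}{3640 - 6} = \frac{1}{3634}$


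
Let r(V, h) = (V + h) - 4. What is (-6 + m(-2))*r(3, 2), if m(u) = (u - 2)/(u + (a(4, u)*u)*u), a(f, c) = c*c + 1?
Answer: -56/9 ≈ -6.2222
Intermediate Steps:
a(f, c) = 1 + c² (a(f, c) = c² + 1 = 1 + c²)
r(V, h) = -4 + V + h
m(u) = (-2 + u)/(u + u²*(1 + u²)) (m(u) = (u - 2)/(u + ((1 + u²)*u)*u) = (-2 + u)/(u + (u*(1 + u²))*u) = (-2 + u)/(u + u²*(1 + u²)))
(-6 + m(-2))*r(3, 2) = (-6 + (-2 - 2)/((-2)*(1 - 2 + (-2)³)))*(-4 + 3 + 2) = (-6 - ½*(-4)/(1 - 2 - 8))*1 = (-6 - ½*(-4)/(-9))*1 = (-6 - ½*(-⅑)*(-4))*1 = (-6 - 2/9)*1 = -56/9*1 = -56/9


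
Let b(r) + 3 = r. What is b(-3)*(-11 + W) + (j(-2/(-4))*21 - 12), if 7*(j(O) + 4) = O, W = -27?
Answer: 267/2 ≈ 133.50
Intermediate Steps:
b(r) = -3 + r
j(O) = -4 + O/7
b(-3)*(-11 + W) + (j(-2/(-4))*21 - 12) = (-3 - 3)*(-11 - 27) + ((-4 + (-2/(-4))/7)*21 - 12) = -6*(-38) + ((-4 + (-2*(-¼))/7)*21 - 12) = 228 + ((-4 + (⅐)*(½))*21 - 12) = 228 + ((-4 + 1/14)*21 - 12) = 228 + (-55/14*21 - 12) = 228 + (-165/2 - 12) = 228 - 189/2 = 267/2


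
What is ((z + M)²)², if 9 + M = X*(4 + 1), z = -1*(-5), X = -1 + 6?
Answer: 194481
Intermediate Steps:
X = 5
z = 5
M = 16 (M = -9 + 5*(4 + 1) = -9 + 5*5 = -9 + 25 = 16)
((z + M)²)² = ((5 + 16)²)² = (21²)² = 441² = 194481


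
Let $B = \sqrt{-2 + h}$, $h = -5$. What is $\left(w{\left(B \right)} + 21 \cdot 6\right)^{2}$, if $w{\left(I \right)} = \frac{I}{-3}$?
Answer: $\frac{\left(378 - i \sqrt{7}\right)^{2}}{9} \approx 15875.0 - 222.24 i$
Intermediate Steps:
$B = i \sqrt{7}$ ($B = \sqrt{-2 - 5} = \sqrt{-7} = i \sqrt{7} \approx 2.6458 i$)
$w{\left(I \right)} = - \frac{I}{3}$ ($w{\left(I \right)} = I \left(- \frac{1}{3}\right) = - \frac{I}{3}$)
$\left(w{\left(B \right)} + 21 \cdot 6\right)^{2} = \left(- \frac{i \sqrt{7}}{3} + 21 \cdot 6\right)^{2} = \left(- \frac{i \sqrt{7}}{3} + 126\right)^{2} = \left(126 - \frac{i \sqrt{7}}{3}\right)^{2}$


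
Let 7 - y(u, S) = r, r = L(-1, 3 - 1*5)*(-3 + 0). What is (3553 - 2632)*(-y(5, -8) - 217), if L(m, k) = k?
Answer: -200778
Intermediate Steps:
r = 6 (r = (3 - 1*5)*(-3 + 0) = (3 - 5)*(-3) = -2*(-3) = 6)
y(u, S) = 1 (y(u, S) = 7 - 1*6 = 7 - 6 = 1)
(3553 - 2632)*(-y(5, -8) - 217) = (3553 - 2632)*(-1*1 - 217) = 921*(-1 - 217) = 921*(-218) = -200778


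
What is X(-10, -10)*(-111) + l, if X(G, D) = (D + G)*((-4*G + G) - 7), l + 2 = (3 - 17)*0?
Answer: 51058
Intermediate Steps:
l = -2 (l = -2 + (3 - 17)*0 = -2 - 14*0 = -2 + 0 = -2)
X(G, D) = (-7 - 3*G)*(D + G) (X(G, D) = (D + G)*(-3*G - 7) = (D + G)*(-7 - 3*G) = (-7 - 3*G)*(D + G))
X(-10, -10)*(-111) + l = (-7*(-10) - 7*(-10) - 3*(-10)² - 3*(-10)*(-10))*(-111) - 2 = (70 + 70 - 3*100 - 300)*(-111) - 2 = (70 + 70 - 300 - 300)*(-111) - 2 = -460*(-111) - 2 = 51060 - 2 = 51058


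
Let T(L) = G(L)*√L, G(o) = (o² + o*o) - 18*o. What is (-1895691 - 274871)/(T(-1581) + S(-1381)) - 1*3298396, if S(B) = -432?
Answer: -305118751102880374210/92505190736007 + 151564918055*I*√1581/555031144416042 ≈ -3.2984e+6 + 0.010858*I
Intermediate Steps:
G(o) = -18*o + 2*o² (G(o) = (o² + o²) - 18*o = 2*o² - 18*o = -18*o + 2*o²)
T(L) = 2*L^(3/2)*(-9 + L) (T(L) = (2*L*(-9 + L))*√L = 2*L^(3/2)*(-9 + L))
(-1895691 - 274871)/(T(-1581) + S(-1381)) - 1*3298396 = (-1895691 - 274871)/(2*(-1581)^(3/2)*(-9 - 1581) - 432) - 1*3298396 = -2170562/(2*(-1581*I*√1581)*(-1590) - 432) - 3298396 = -2170562/(5027580*I*√1581 - 432) - 3298396 = -2170562/(-432 + 5027580*I*√1581) - 3298396 = -3298396 - 2170562/(-432 + 5027580*I*√1581)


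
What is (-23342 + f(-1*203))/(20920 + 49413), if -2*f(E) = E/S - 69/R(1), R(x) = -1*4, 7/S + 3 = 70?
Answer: -179033/562664 ≈ -0.31819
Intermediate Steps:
S = 7/67 (S = 7/(-3 + 70) = 7/67 ≈ 0.10448)
R(x) = -4
f(E) = -69/8 - 67*E/14 (f(E) = -(E/(7/67) - 69/(-4))/2 = -(E*(67/7) - 69*(-¼))/2 = -(67*E/7 + 69/4)/2 = -(69/4 + 67*E/7)/2 = -69/8 - 67*E/14)
(-23342 + f(-1*203))/(20920 + 49413) = (-23342 + (-69/8 - (-67)*203/14))/(20920 + 49413) = (-23342 + (-69/8 - 67/14*(-203)))/70333 = (-23342 + (-69/8 + 1943/2))*(1/70333) = (-23342 + 7703/8)*(1/70333) = -179033/8*1/70333 = -179033/562664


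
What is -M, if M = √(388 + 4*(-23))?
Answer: -2*√74 ≈ -17.205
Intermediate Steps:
M = 2*√74 (M = √(388 - 92) = √296 = 2*√74 ≈ 17.205)
-M = -2*√74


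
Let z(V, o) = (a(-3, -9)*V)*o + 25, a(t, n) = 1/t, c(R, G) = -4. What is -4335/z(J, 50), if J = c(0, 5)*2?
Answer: -2601/95 ≈ -27.379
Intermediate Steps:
J = -8 (J = -4*2 = -8)
z(V, o) = 25 - V*o/3 (z(V, o) = (V/(-3))*o + 25 = (-V/3)*o + 25 = -V*o/3 + 25 = 25 - V*o/3)
-4335/z(J, 50) = -4335/(25 - ⅓*(-8)*50) = -4335/(25 + 400/3) = -4335/475/3 = -4335*3/475 = -2601/95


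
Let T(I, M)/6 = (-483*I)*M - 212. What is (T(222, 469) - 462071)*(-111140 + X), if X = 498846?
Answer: -117163709107742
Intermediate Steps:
T(I, M) = -1272 - 2898*I*M (T(I, M) = 6*((-483*I)*M - 212) = 6*(-483*I*M - 212) = 6*(-212 - 483*I*M) = -1272 - 2898*I*M)
(T(222, 469) - 462071)*(-111140 + X) = ((-1272 - 2898*222*469) - 462071)*(-111140 + 498846) = ((-1272 - 301733964) - 462071)*387706 = (-301735236 - 462071)*387706 = -302197307*387706 = -117163709107742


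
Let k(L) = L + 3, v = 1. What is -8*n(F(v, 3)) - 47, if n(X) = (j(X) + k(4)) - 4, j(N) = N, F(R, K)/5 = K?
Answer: -191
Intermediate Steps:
k(L) = 3 + L
F(R, K) = 5*K
n(X) = 3 + X (n(X) = (X + (3 + 4)) - 4 = (X + 7) - 4 = (7 + X) - 4 = 3 + X)
-8*n(F(v, 3)) - 47 = -8*(3 + 5*3) - 47 = -8*(3 + 15) - 47 = -8*18 - 47 = -144 - 47 = -191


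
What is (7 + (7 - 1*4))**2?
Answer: 100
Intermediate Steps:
(7 + (7 - 1*4))**2 = (7 + (7 - 4))**2 = (7 + 3)**2 = 10**2 = 100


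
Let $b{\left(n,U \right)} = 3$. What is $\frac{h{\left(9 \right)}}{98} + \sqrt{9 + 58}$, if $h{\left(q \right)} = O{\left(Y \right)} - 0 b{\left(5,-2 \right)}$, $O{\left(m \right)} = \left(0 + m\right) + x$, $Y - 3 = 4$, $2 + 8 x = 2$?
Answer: $\frac{1}{14} + \sqrt{67} \approx 8.2568$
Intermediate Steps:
$x = 0$ ($x = - \frac{1}{4} + \frac{1}{8} \cdot 2 = - \frac{1}{4} + \frac{1}{4} = 0$)
$Y = 7$ ($Y = 3 + 4 = 7$)
$O{\left(m \right)} = m$ ($O{\left(m \right)} = \left(0 + m\right) + 0 = m + 0 = m$)
$h{\left(q \right)} = 7$ ($h{\left(q \right)} = 7 - 0 \cdot 3 = 7 - 0 = 7 + 0 = 7$)
$\frac{h{\left(9 \right)}}{98} + \sqrt{9 + 58} = \frac{7}{98} + \sqrt{9 + 58} = 7 \cdot \frac{1}{98} + \sqrt{67} = \frac{1}{14} + \sqrt{67}$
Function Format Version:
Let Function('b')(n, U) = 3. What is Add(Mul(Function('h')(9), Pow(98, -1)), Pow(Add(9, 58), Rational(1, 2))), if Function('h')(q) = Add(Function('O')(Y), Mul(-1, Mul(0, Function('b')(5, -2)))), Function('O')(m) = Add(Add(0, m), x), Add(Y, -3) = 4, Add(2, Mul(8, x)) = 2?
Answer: Add(Rational(1, 14), Pow(67, Rational(1, 2))) ≈ 8.2568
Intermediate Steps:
x = 0 (x = Add(Rational(-1, 4), Mul(Rational(1, 8), 2)) = Add(Rational(-1, 4), Rational(1, 4)) = 0)
Y = 7 (Y = Add(3, 4) = 7)
Function('O')(m) = m (Function('O')(m) = Add(Add(0, m), 0) = Add(m, 0) = m)
Function('h')(q) = 7 (Function('h')(q) = Add(7, Mul(-1, Mul(0, 3))) = Add(7, Mul(-1, 0)) = Add(7, 0) = 7)
Add(Mul(Function('h')(9), Pow(98, -1)), Pow(Add(9, 58), Rational(1, 2))) = Add(Mul(7, Pow(98, -1)), Pow(Add(9, 58), Rational(1, 2))) = Add(Mul(7, Rational(1, 98)), Pow(67, Rational(1, 2))) = Add(Rational(1, 14), Pow(67, Rational(1, 2)))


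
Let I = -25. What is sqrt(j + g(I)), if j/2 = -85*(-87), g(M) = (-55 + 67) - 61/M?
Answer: sqrt(370111)/5 ≈ 121.67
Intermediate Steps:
g(M) = 12 - 61/M
j = 14790 (j = 2*(-85*(-87)) = 2*7395 = 14790)
sqrt(j + g(I)) = sqrt(14790 + (12 - 61/(-25))) = sqrt(14790 + (12 - 61*(-1/25))) = sqrt(14790 + (12 + 61/25)) = sqrt(14790 + 361/25) = sqrt(370111/25) = sqrt(370111)/5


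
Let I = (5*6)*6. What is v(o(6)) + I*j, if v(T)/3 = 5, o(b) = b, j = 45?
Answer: 8115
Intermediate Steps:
v(T) = 15 (v(T) = 3*5 = 15)
I = 180 (I = 30*6 = 180)
v(o(6)) + I*j = 15 + 180*45 = 15 + 8100 = 8115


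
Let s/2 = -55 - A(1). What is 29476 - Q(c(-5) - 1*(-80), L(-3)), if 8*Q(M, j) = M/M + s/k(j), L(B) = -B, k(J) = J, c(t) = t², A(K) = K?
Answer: 707533/24 ≈ 29481.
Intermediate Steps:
s = -112 (s = 2*(-55 - 1*1) = 2*(-55 - 1) = 2*(-56) = -112)
Q(M, j) = ⅛ - 14/j (Q(M, j) = (M/M - 112/j)/8 = (1 - 112/j)/8 = ⅛ - 14/j)
29476 - Q(c(-5) - 1*(-80), L(-3)) = 29476 - (-112 - 1*(-3))/(8*((-1*(-3)))) = 29476 - (-112 + 3)/(8*3) = 29476 - (-109)/(8*3) = 29476 - 1*(-109/24) = 29476 + 109/24 = 707533/24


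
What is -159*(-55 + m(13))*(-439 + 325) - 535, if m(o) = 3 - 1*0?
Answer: -943087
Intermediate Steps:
m(o) = 3 (m(o) = 3 + 0 = 3)
-159*(-55 + m(13))*(-439 + 325) - 535 = -159*(-55 + 3)*(-439 + 325) - 535 = -(-8268)*(-114) - 535 = -159*5928 - 535 = -942552 - 535 = -943087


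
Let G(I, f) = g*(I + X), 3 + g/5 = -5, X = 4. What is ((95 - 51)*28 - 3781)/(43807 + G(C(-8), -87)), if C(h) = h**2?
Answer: -2549/41087 ≈ -0.062039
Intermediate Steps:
g = -40 (g = -15 + 5*(-5) = -15 - 25 = -40)
G(I, f) = -160 - 40*I (G(I, f) = -40*(I + 4) = -40*(4 + I) = -160 - 40*I)
((95 - 51)*28 - 3781)/(43807 + G(C(-8), -87)) = ((95 - 51)*28 - 3781)/(43807 + (-160 - 40*(-8)**2)) = (44*28 - 3781)/(43807 + (-160 - 40*64)) = (1232 - 3781)/(43807 + (-160 - 2560)) = -2549/(43807 - 2720) = -2549/41087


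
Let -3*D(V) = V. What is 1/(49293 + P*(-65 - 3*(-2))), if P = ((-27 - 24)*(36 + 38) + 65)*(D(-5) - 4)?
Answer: -3/1383938 ≈ -2.1677e-6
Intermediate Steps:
D(V) = -V/3
P = 25963/3 (P = ((-27 - 24)*(36 + 38) + 65)*(-⅓*(-5) - 4) = (-51*74 + 65)*(5/3 - 4) = (-3774 + 65)*(-7/3) = -3709*(-7/3) = 25963/3 ≈ 8654.3)
1/(49293 + P*(-65 - 3*(-2))) = 1/(49293 + 25963*(-65 - 3*(-2))/3) = 1/(49293 + 25963*(-65 + 6)/3) = 1/(49293 + (25963/3)*(-59)) = 1/(49293 - 1531817/3) = 1/(-1383938/3) = -3/1383938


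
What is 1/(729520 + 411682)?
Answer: 1/1141202 ≈ 8.7627e-7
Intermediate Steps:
1/(729520 + 411682) = 1/1141202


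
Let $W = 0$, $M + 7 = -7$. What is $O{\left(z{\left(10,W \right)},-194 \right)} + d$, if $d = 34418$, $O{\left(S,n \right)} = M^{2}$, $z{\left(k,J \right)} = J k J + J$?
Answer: $34614$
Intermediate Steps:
$M = -14$ ($M = -7 - 7 = -14$)
$z{\left(k,J \right)} = J + k J^{2}$ ($z{\left(k,J \right)} = k J^{2} + J = J + k J^{2}$)
$O{\left(S,n \right)} = 196$ ($O{\left(S,n \right)} = \left(-14\right)^{2} = 196$)
$O{\left(z{\left(10,W \right)},-194 \right)} + d = 196 + 34418 = 34614$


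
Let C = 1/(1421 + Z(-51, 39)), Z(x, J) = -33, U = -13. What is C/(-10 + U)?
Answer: -1/31924 ≈ -3.1324e-5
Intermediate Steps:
C = 1/1388 (C = 1/(1421 - 33) = 1/1388 ≈ 0.00072046)
C/(-10 + U) = (1/1388)/(-10 - 13) = (1/1388)/(-23) = -1/23*1/1388 = -1/31924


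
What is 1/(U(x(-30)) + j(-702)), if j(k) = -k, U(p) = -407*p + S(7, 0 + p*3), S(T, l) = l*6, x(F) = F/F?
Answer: 1/313 ≈ 0.0031949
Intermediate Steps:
x(F) = 1
S(T, l) = 6*l
U(p) = -389*p (U(p) = -407*p + 6*(0 + p*3) = -407*p + 6*(0 + 3*p) = -407*p + 6*(3*p) = -407*p + 18*p = -389*p)
1/(U(x(-30)) + j(-702)) = 1/(-389*1 - 1*(-702)) = 1/(-389 + 702) = 1/313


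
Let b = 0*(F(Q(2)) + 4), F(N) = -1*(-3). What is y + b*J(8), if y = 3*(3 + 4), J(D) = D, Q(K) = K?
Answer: 21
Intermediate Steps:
F(N) = 3
b = 0 (b = 0*(3 + 4) = 0*7 = 0)
y = 21 (y = 3*7 = 21)
y + b*J(8) = 21 + 0*8 = 21 + 0 = 21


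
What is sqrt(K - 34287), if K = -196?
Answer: I*sqrt(34483) ≈ 185.7*I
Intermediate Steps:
sqrt(K - 34287) = sqrt(-196 - 34287) = sqrt(-34483) = I*sqrt(34483)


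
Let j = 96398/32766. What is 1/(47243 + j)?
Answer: 16383/774030268 ≈ 2.1166e-5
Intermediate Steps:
j = 48199/16383 (j = 96398*(1/32766) = 48199/16383 ≈ 2.9420)
1/(47243 + j) = 1/(47243 + 48199/16383) = 1/(774030268/16383) = 16383/774030268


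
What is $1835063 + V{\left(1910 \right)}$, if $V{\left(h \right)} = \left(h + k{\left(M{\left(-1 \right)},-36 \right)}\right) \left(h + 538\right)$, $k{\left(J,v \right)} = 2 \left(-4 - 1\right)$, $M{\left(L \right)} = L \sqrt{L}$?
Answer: $6486263$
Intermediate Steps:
$M{\left(L \right)} = L^{\frac{3}{2}}$
$k{\left(J,v \right)} = -10$ ($k{\left(J,v \right)} = 2 \left(-5\right) = -10$)
$V{\left(h \right)} = \left(-10 + h\right) \left(538 + h\right)$ ($V{\left(h \right)} = \left(h - 10\right) \left(h + 538\right) = \left(-10 + h\right) \left(538 + h\right)$)
$1835063 + V{\left(1910 \right)} = 1835063 + \left(-5380 + 1910^{2} + 528 \cdot 1910\right) = 1835063 + \left(-5380 + 3648100 + 1008480\right) = 1835063 + 4651200 = 6486263$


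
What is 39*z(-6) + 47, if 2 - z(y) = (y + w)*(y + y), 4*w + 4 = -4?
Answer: -3619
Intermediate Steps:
w = -2 (w = -1 + (1/4)*(-4) = -1 - 1 = -2)
z(y) = 2 - 2*y*(-2 + y) (z(y) = 2 - (y - 2)*(y + y) = 2 - (-2 + y)*2*y = 2 - 2*y*(-2 + y))
39*z(-6) + 47 = 39*(2 - 2*(-6)**2 + 4*(-6)) + 47 = 39*(2 - 2*36 - 24) + 47 = 39*(2 - 72 - 24) + 47 = 39*(-94) + 47 = -3666 + 47 = -3619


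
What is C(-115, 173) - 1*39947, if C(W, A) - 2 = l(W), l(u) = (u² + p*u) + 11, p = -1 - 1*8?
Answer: -25674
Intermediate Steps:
p = -9 (p = -1 - 8 = -9)
l(u) = 11 + u² - 9*u (l(u) = (u² - 9*u) + 11 = 11 + u² - 9*u)
C(W, A) = 13 + W² - 9*W (C(W, A) = 2 + (11 + W² - 9*W) = 13 + W² - 9*W)
C(-115, 173) - 1*39947 = (13 + (-115)² - 9*(-115)) - 1*39947 = (13 + 13225 + 1035) - 39947 = 14273 - 39947 = -25674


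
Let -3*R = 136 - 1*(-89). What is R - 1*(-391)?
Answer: 316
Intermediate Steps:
R = -75 (R = -(136 - 1*(-89))/3 = -(136 + 89)/3 = -1/3*225 = -75)
R - 1*(-391) = -75 - 1*(-391) = -75 + 391 = 316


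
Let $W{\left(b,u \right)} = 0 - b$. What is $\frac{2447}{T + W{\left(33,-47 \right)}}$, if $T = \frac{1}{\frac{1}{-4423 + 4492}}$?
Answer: $\frac{2447}{36} \approx 67.972$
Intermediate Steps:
$W{\left(b,u \right)} = - b$
$T = 69$ ($T = \frac{1}{\frac{1}{69}} = 69$)
$\frac{2447}{T + W{\left(33,-47 \right)}} = \frac{2447}{69 - 33} = \frac{2447}{36}$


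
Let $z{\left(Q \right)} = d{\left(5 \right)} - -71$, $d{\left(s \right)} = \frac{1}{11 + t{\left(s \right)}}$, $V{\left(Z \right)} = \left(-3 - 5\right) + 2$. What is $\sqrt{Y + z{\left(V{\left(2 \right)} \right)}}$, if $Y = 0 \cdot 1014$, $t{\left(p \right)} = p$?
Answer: $\frac{\sqrt{1137}}{4} \approx 8.4299$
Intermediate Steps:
$V{\left(Z \right)} = -6$ ($V{\left(Z \right)} = -8 + 2 = -6$)
$d{\left(s \right)} = \frac{1}{11 + s}$
$Y = 0$
$z{\left(Q \right)} = \frac{1137}{16}$ ($z{\left(Q \right)} = \frac{1}{11 + 5} - -71 = \frac{1}{16} + 71 = \frac{1137}{16}$)
$\sqrt{Y + z{\left(V{\left(2 \right)} \right)}} = \sqrt{0 + \frac{1137}{16}} = \sqrt{\frac{1137}{16}} = \frac{\sqrt{1137}}{4}$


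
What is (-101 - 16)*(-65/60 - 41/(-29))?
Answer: -4485/116 ≈ -38.664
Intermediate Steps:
(-101 - 16)*(-65/60 - 41/(-29)) = -117*(-65*1/60 - 41*(-1/29)) = -117*(-13/12 + 41/29) = -117*115/348 = -4485/116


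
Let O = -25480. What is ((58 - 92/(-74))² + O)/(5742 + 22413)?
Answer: -10025752/12848065 ≈ -0.78033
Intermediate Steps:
((58 - 92/(-74))² + O)/(5742 + 22413) = ((58 - 92/(-74))² - 25480)/(5742 + 22413) = ((58 - 92*(-1/74))² - 25480)/28155 = ((58 + 46/37)² - 25480)*(1/28155) = ((2192/37)² - 25480)*(1/28155) = (4804864/1369 - 25480)*(1/28155) = -30077256/1369*1/28155 = -10025752/12848065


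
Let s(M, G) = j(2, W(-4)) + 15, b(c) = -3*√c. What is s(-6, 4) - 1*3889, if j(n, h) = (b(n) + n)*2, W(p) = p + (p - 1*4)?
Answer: -3870 - 6*√2 ≈ -3878.5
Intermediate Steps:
W(p) = -4 + 2*p (W(p) = p + (p - 4) = p + (-4 + p) = -4 + 2*p)
j(n, h) = -6*√n + 2*n (j(n, h) = (-3*√n + n)*2 = (n - 3*√n)*2 = -6*√n + 2*n)
s(M, G) = 19 - 6*√2 (s(M, G) = (-6*√2 + 2*2) + 15 = (-6*√2 + 4) + 15 = (4 - 6*√2) + 15 = 19 - 6*√2)
s(-6, 4) - 1*3889 = (19 - 6*√2) - 1*3889 = (19 - 6*√2) - 3889 = -3870 - 6*√2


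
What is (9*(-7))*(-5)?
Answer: 315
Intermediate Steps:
(9*(-7))*(-5) = -63*(-5) = 315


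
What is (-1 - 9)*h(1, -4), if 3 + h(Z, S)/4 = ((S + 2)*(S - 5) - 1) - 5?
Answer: -360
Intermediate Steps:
h(Z, S) = -36 + 4*(-5 + S)*(2 + S) (h(Z, S) = -12 + 4*(((S + 2)*(S - 5) - 1) - 5) = -12 + 4*(((2 + S)*(-5 + S) - 1) - 5) = -12 + 4*(((-5 + S)*(2 + S) - 1) - 5) = -12 + 4*((-1 + (-5 + S)*(2 + S)) - 5) = -12 + 4*(-6 + (-5 + S)*(2 + S)) = -12 + (-24 + 4*(-5 + S)*(2 + S)) = -36 + 4*(-5 + S)*(2 + S))
(-1 - 9)*h(1, -4) = (-1 - 9)*(-76 - 12*(-4) + 4*(-4)²) = -10*(-76 + 48 + 4*16) = -10*(-76 + 48 + 64) = -10*36 = -360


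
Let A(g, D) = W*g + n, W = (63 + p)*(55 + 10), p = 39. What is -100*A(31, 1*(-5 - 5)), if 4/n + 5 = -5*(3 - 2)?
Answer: -20552960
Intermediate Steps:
W = 6630 (W = (63 + 39)*(55 + 10) = 102*65 = 6630)
n = -2/5 (n = 4/(-5 - 5*(3 - 2)) = 4/(-5 - 5*1) = 4/(-5 - 5) = 4/(-10) = 4*(-1/10) = -2/5 ≈ -0.40000)
A(g, D) = -2/5 + 6630*g (A(g, D) = 6630*g - 2/5 = -2/5 + 6630*g)
-100*A(31, 1*(-5 - 5)) = -100*(-2/5 + 6630*31) = -100*(-2/5 + 205530) = -100*1027648/5 = -20552960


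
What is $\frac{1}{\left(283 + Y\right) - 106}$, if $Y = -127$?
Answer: $\frac{1}{50} \approx 0.02$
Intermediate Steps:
$\frac{1}{\left(283 + Y\right) - 106} = \frac{1}{\left(283 - 127\right) - 106} = \frac{1}{156 - 106} = \frac{1}{50}$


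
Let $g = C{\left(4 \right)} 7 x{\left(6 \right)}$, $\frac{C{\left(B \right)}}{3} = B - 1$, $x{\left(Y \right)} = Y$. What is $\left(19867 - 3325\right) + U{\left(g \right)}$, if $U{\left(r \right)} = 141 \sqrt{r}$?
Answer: $16542 + 423 \sqrt{42} \approx 19283.0$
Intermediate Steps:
$C{\left(B \right)} = -3 + 3 B$ ($C{\left(B \right)} = 3 \left(B - 1\right) = 3 \left(-1 + B\right) = -3 + 3 B$)
$g = 378$ ($g = \left(-3 + 3 \cdot 4\right) 7 \cdot 6 = \left(-3 + 12\right) 7 \cdot 6 = 9 \cdot 7 \cdot 6 = 63 \cdot 6 = 378$)
$\left(19867 - 3325\right) + U{\left(g \right)} = \left(19867 - 3325\right) + 141 \sqrt{378} = \left(19867 - 3325\right) + 141 \cdot 3 \sqrt{42} = 16542 + 423 \sqrt{42}$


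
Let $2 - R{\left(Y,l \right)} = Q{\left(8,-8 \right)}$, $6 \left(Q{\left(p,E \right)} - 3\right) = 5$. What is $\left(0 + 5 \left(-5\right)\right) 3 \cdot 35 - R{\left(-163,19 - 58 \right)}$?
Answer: $- \frac{15739}{6} \approx -2623.2$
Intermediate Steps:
$Q{\left(p,E \right)} = \frac{23}{6}$ ($Q{\left(p,E \right)} = 3 + \frac{1}{6} \cdot 5 = 3 + \frac{5}{6} = \frac{23}{6}$)
$R{\left(Y,l \right)} = - \frac{11}{6}$ ($R{\left(Y,l \right)} = 2 - \frac{23}{6} = - \frac{11}{6}$)
$\left(0 + 5 \left(-5\right)\right) 3 \cdot 35 - R{\left(-163,19 - 58 \right)} = \left(0 + 5 \left(-5\right)\right) 3 \cdot 35 - - \frac{11}{6} = \left(0 - 25\right) 3 \cdot 35 + \frac{11}{6} = \left(-25\right) 3 \cdot 35 + \frac{11}{6} = \left(-75\right) 35 + \frac{11}{6} = -2625 + \frac{11}{6} = - \frac{15739}{6}$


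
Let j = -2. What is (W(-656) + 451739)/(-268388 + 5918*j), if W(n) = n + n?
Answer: -450427/280224 ≈ -1.6074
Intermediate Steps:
W(n) = 2*n
(W(-656) + 451739)/(-268388 + 5918*j) = (2*(-656) + 451739)/(-268388 + 5918*(-2)) = (-1312 + 451739)/(-268388 - 11836) = 450427/(-280224) = 450427*(-1/280224) = -450427/280224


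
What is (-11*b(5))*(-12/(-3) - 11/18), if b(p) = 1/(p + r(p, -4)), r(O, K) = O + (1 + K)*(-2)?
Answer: -671/288 ≈ -2.3299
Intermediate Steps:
r(O, K) = -2 + O - 2*K (r(O, K) = O + (-2 - 2*K) = -2 + O - 2*K)
b(p) = 1/(6 + 2*p) (b(p) = 1/(p + (-2 + p - 2*(-4))) = 1/(p + (-2 + p + 8)) = 1/(p + (6 + p)) = 1/(6 + 2*p))
(-11*b(5))*(-12/(-3) - 11/18) = (-11/(2*(3 + 5)))*(-12/(-3) - 11/18) = (-11/(2*8))*(-12*(-1/3) - 11*1/18) = (-11/(2*8))*(4 - 11/18) = -11*1/16*(61/18) = -11/16*61/18 = -671/288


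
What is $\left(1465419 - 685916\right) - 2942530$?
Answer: $-2163027$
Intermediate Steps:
$\left(1465419 - 685916\right) - 2942530 = 779503 - 2942530 = -2163027$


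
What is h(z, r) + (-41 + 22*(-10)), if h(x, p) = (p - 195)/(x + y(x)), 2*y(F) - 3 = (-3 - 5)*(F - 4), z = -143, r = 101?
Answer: -4963/19 ≈ -261.21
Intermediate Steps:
y(F) = 35/2 - 4*F (y(F) = 3/2 + ((-3 - 5)*(F - 4))/2 = 3/2 + (-8*(-4 + F))/2 = 3/2 + (32 - 8*F)/2 = 3/2 + (16 - 4*F) = 35/2 - 4*F)
h(x, p) = (-195 + p)/(35/2 - 3*x) (h(x, p) = (p - 195)/(x + (35/2 - 4*x)) = (-195 + p)/(35/2 - 3*x))
h(z, r) + (-41 + 22*(-10)) = 2*(195 - 1*101)/(-35 + 6*(-143)) + (-41 + 22*(-10)) = 2*(195 - 101)/(-35 - 858) + (-41 - 220) = 2*94/(-893) - 261 = 2*(-1/893)*94 - 261 = -4/19 - 261 = -4963/19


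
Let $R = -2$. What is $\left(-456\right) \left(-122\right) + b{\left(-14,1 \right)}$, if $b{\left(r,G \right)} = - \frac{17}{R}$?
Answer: $\frac{111281}{2} \approx 55641.0$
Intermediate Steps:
$b{\left(r,G \right)} = \frac{17}{2}$ ($b{\left(r,G \right)} = - \frac{17}{-2} = \left(-17\right) \left(- \frac{1}{2}\right) = \frac{17}{2}$)
$\left(-456\right) \left(-122\right) + b{\left(-14,1 \right)} = \left(-456\right) \left(-122\right) + \frac{17}{2} = 55632 + \frac{17}{2} = \frac{111281}{2}$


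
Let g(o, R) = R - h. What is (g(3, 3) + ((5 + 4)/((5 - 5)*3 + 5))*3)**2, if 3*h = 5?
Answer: 10201/225 ≈ 45.338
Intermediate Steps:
h = 5/3 (h = (1/3)*5 = 5/3 ≈ 1.6667)
g(o, R) = -5/3 + R (g(o, R) = R - 1*5/3 = R - 5/3 = -5/3 + R)
(g(3, 3) + ((5 + 4)/((5 - 5)*3 + 5))*3)**2 = ((-5/3 + 3) + ((5 + 4)/((5 - 5)*3 + 5))*3)**2 = (4/3 + (9/(0*3 + 5))*3)**2 = (4/3 + (9/(0 + 5))*3)**2 = (4/3 + (9/5)*3)**2 = (4/3 + 27/5)**2 = (101/15)**2 = 10201/225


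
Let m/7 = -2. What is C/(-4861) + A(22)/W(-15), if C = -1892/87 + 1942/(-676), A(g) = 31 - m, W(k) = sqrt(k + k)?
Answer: 723973/142942566 - 3*I*sqrt(30)/2 ≈ 0.0050648 - 8.2158*I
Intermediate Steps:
m = -14 (m = 7*(-2) = -14)
W(k) = sqrt(2)*sqrt(k) (W(k) = sqrt(2*k) = sqrt(2)*sqrt(k))
A(g) = 45 (A(g) = 31 - 1*(-14) = 31 + 14 = 45)
C = -723973/29406 (C = -1892*1/87 + 1942*(-1/676) = -1892/87 - 971/338 = -723973/29406 ≈ -24.620)
C/(-4861) + A(22)/W(-15) = -723973/29406/(-4861) + 45/((sqrt(2)*sqrt(-15))) = -723973/29406*(-1/4861) + 45/((sqrt(2)*(I*sqrt(15)))) = 723973/142942566 + 45/((I*sqrt(30))) = 723973/142942566 + 45*(-I*sqrt(30)/30) = 723973/142942566 - 3*I*sqrt(30)/2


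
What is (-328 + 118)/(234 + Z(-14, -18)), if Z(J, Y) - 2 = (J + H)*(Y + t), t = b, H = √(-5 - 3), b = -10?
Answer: -5495/16694 - 245*I*√2/8347 ≈ -0.32916 - 0.04151*I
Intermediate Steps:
H = 2*I*√2 (H = √(-8) = 2*I*√2 ≈ 2.8284*I)
t = -10
Z(J, Y) = 2 + (-10 + Y)*(J + 2*I*√2) (Z(J, Y) = 2 + (J + 2*I*√2)*(Y - 10) = 2 + (J + 2*I*√2)*(-10 + Y) = 2 + (-10 + Y)*(J + 2*I*√2))
(-328 + 118)/(234 + Z(-14, -18)) = (-328 + 118)/(234 + (2 - 10*(-14) - 14*(-18) - 20*I*√2 + 2*I*(-18)*√2)) = -210/(234 + (2 + 140 + 252 - 20*I*√2 - 36*I*√2)) = -210/(234 + (394 - 56*I*√2)) = -210/(628 - 56*I*√2)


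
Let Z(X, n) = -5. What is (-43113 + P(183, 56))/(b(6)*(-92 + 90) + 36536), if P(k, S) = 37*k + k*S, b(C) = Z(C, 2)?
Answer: -4349/6091 ≈ -0.71400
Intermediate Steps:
b(C) = -5
P(k, S) = 37*k + S*k
(-43113 + P(183, 56))/(b(6)*(-92 + 90) + 36536) = (-43113 + 183*(37 + 56))/(-5*(-92 + 90) + 36536) = (-43113 + 183*93)/(-5*(-2) + 36536) = (-43113 + 17019)/(10 + 36536) = -26094/36546 = -26094*1/36546 = -4349/6091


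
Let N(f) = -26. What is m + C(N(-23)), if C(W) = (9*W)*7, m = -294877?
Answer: -296515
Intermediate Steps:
C(W) = 63*W
m + C(N(-23)) = -294877 + 63*(-26) = -294877 - 1638 = -296515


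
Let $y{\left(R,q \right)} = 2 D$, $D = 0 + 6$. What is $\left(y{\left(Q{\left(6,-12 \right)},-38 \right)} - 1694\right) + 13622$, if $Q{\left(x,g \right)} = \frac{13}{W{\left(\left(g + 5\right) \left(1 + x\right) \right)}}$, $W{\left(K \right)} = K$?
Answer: $11940$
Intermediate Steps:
$D = 6$
$Q{\left(x,g \right)} = \frac{13}{\left(1 + x\right) \left(5 + g\right)}$ ($Q{\left(x,g \right)} = \frac{13}{\left(g + 5\right) \left(1 + x\right)} = \frac{13}{\left(5 + g\right) \left(1 + x\right)} = \frac{13}{\left(1 + x\right) \left(5 + g\right)}$)
$y{\left(R,q \right)} = 12$ ($y{\left(R,q \right)} = 2 \cdot 6 = 12$)
$\left(y{\left(Q{\left(6,-12 \right)},-38 \right)} - 1694\right) + 13622 = \left(12 - 1694\right) + 13622 = -1682 + 13622 = 11940$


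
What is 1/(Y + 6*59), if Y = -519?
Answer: -1/165 ≈ -0.0060606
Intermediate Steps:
1/(Y + 6*59) = 1/(-519 + 6*59) = 1/(-519 + 354) = 1/(-165) = -1/165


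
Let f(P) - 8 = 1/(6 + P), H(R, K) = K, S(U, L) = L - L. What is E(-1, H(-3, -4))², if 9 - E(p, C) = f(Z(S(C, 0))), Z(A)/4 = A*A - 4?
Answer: 121/100 ≈ 1.2100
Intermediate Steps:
S(U, L) = 0
Z(A) = -16 + 4*A² (Z(A) = 4*(A*A - 4) = 4*(A² - 4) = 4*(-4 + A²) = -16 + 4*A²)
f(P) = 8 + 1/(6 + P)
E(p, C) = 11/10 (E(p, C) = 9 - (49 + 8*(-16 + 4*0²))/(6 + (-16 + 4*0²)) = 9 - (49 + 8*(-16 + 4*0))/(6 + (-16 + 4*0)) = 9 - (49 + 8*(-16 + 0))/(6 + (-16 + 0)) = 9 - (49 + 8*(-16))/(6 - 16) = 9 - (49 - 128)/(-10) = 9 - (-1)*(-79)/10 = 9 - 1*79/10 = 9 - 79/10 = 11/10)
E(-1, H(-3, -4))² = (11/10)² = 121/100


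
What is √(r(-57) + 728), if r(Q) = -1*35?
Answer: 3*√77 ≈ 26.325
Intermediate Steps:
r(Q) = -35
√(r(-57) + 728) = √(-35 + 728) = √693 = 3*√77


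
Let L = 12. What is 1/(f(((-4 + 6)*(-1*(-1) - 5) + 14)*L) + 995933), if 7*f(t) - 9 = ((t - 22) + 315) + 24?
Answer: 7/6971929 ≈ 1.0040e-6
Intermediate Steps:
f(t) = 326/7 + t/7 (f(t) = 9/7 + (((t - 22) + 315) + 24)/7 = 9/7 + (((-22 + t) + 315) + 24)/7 = 9/7 + ((293 + t) + 24)/7 = 9/7 + (317 + t)/7 = 9/7 + (317/7 + t/7) = 326/7 + t/7)
1/(f(((-4 + 6)*(-1*(-1) - 5) + 14)*L) + 995933) = 1/((326/7 + (((-4 + 6)*(-1*(-1) - 5) + 14)*12)/7) + 995933) = 1/((326/7 + ((2*(1 - 5) + 14)*12)/7) + 995933) = 1/((326/7 + ((2*(-4) + 14)*12)/7) + 995933) = 1/((326/7 + ((-8 + 14)*12)/7) + 995933) = 1/((326/7 + (6*12)/7) + 995933) = 1/((326/7 + (1/7)*72) + 995933) = 1/((326/7 + 72/7) + 995933) = 1/(398/7 + 995933) = 1/(6971929/7) = 7/6971929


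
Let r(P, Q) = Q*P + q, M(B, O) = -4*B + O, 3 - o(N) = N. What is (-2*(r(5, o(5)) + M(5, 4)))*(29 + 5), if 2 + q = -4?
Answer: 2176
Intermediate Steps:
q = -6 (q = -2 - 4 = -6)
o(N) = 3 - N
M(B, O) = O - 4*B
r(P, Q) = -6 + P*Q (r(P, Q) = Q*P - 6 = P*Q - 6 = -6 + P*Q)
(-2*(r(5, o(5)) + M(5, 4)))*(29 + 5) = (-2*((-6 + 5*(3 - 1*5)) + (4 - 4*5)))*(29 + 5) = -2*((-6 + 5*(3 - 5)) + (4 - 20))*34 = -2*((-6 + 5*(-2)) - 16)*34 = -2*((-6 - 10) - 16)*34 = -2*(-16 - 16)*34 = -2*(-32)*34 = 64*34 = 2176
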